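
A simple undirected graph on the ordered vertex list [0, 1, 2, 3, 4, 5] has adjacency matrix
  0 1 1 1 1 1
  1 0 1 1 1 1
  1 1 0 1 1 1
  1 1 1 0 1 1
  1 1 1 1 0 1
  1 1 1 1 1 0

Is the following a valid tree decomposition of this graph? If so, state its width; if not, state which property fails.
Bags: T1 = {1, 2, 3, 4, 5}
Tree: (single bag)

No — vertex 0 appears in no bag.

A tree decomposition must satisfy three properties: every vertex lies in some bag; for every edge, both endpoints lie together in some bag; and for every vertex, the bags containing it form a connected subtree. Here vertex 0 appears in no bag, so the decomposition is invalid.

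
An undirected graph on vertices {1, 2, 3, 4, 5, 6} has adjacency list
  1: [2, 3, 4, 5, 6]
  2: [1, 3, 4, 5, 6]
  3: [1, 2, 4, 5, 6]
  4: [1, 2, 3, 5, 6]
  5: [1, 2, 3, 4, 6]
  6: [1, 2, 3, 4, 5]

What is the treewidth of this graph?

A width-5 tree decomposition is:
Bags: B1 = {1, 2, 3, 4, 5, 6}
Tree: (single bag)
A single bag containing all 6 vertices is trivially a valid decomposition of width 5. For the lower bound, the 6 vertices {1, 2, 3, 4, 5, 6} are pairwise adjacent, and any tree decomposition puts a clique entirely inside one bag — forcing width ≥ 5. The upper and lower bounds meet at 5, so that is the treewidth.

5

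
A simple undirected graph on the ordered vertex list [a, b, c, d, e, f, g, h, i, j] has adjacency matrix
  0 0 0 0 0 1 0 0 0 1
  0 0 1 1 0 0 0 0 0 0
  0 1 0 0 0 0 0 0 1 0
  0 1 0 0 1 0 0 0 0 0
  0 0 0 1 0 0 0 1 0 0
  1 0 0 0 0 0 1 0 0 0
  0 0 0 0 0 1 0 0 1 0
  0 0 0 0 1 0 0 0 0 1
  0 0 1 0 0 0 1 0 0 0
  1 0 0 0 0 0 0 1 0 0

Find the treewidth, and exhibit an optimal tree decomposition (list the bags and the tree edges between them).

Treewidth 2.
One such decomposition:
Bags: B1 = {b, d, e}  B2 = {b, e, h}  B3 = {b, h, j}  B4 = {a, b, j}  B5 = {a, b, f}  B6 = {b, f, g}  B7 = {b, g, i}  B8 = {b, c, i}
Tree: B1–B2, B2–B3, B3–B4, B4–B5, B5–B6, B6–B7, B7–B8

Every bag has size at most 3, so the width is 3 − 1 = 2 and tw(G) ≤ 2. The edges b–d–e–h–j–a–f–g–i–c–b form a cycle, so G is not a tree and its treewidth is at least 2. Hence tw(G) = 2 exactly.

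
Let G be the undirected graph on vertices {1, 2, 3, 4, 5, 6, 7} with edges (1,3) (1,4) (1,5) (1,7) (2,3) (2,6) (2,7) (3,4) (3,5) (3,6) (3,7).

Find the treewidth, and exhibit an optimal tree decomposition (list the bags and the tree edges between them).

Treewidth 2.
Bags: B1 = {1, 3, 5}  B2 = {1, 3, 4}  B3 = {1, 3, 7}  B4 = {2, 3, 7}  B5 = {2, 3, 6}
Tree: B1–B2, B1–B3, B3–B4, B4–B5

Every bag has size at most 3, so the width is 3 − 1 = 2 and tw(G) ≤ 2. Conversely, {1, 3, 4} is a clique of size 3, and the vertices of any clique must share a bag in every tree decomposition; so some bag has ≥ 3 vertices and tw(G) ≥ 2. The upper and lower bounds meet at 2, so that is the treewidth.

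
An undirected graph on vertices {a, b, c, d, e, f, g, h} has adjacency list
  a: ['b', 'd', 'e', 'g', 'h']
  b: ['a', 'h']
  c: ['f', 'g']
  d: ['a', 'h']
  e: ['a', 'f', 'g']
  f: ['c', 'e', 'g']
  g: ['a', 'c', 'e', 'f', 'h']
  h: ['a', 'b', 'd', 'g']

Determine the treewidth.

2

A width-2 tree decomposition is:
Bags: B1 = {e, f, g}  B2 = {c, f, g}  B3 = {a, e, g}  B4 = {a, g, h}  B5 = {a, b, h}  B6 = {a, d, h}
Tree: B1–B2, B1–B3, B3–B4, B4–B5, B4–B6
The largest bag has 3 vertices, giving width 2; this decomposition certifies tw(G) ≤ 2. For the lower bound, the 3 vertices {a, d, h} are pairwise adjacent, and any tree decomposition puts a clique entirely inside one bag — forcing width ≥ 2. Therefore the treewidth is 2.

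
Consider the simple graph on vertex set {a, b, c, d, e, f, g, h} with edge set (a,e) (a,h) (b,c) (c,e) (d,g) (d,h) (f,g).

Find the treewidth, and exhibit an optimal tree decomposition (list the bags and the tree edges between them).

Treewidth 1.
One optimal decomposition is:
Bags: B1 = {b, c}  B2 = {c, e}  B3 = {a, e}  B4 = {a, h}  B5 = {d, h}  B6 = {d, g}  B7 = {f, g}
Tree: B1–B2, B2–B3, B3–B4, B4–B5, B5–B6, B6–B7

The largest bag has 2 vertices, giving width 1; this decomposition certifies tw(G) ≤ 1. Any graph with an edge has treewidth ≥ 1, and G has the edge b–c. Combining the bounds, tw(G) = 1.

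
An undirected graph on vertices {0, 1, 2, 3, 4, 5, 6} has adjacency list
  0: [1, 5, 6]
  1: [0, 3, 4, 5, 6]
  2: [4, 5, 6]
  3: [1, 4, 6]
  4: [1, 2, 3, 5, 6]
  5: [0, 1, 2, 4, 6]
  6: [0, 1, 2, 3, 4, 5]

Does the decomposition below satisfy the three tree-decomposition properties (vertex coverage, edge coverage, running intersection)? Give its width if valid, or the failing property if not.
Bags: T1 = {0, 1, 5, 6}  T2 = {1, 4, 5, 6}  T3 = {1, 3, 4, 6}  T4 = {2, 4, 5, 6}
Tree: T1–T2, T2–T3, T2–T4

Vertex coverage: the bags together contain {0, 1, 2, 3, 4, 5, 6}, the full vertex set. Edge coverage: each edge of G has both endpoints in at least one bag. Running intersection: for every vertex, the bags containing it form a connected subtree. All three properties hold, so this is a valid tree decomposition of width max|bag| − 1 = 3, and hence tw(G) ≤ 3.

Yes; width 3.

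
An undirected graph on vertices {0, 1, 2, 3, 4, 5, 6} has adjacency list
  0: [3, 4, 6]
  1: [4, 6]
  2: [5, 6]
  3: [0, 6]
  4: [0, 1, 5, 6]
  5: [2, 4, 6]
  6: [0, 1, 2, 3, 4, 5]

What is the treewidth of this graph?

2

A width-2 tree decomposition is:
Bags: B1 = {1, 4, 6}  B2 = {4, 5, 6}  B3 = {0, 4, 6}  B4 = {0, 3, 6}  B5 = {2, 5, 6}
Tree: B1–B2, B1–B3, B3–B4, B2–B5
The largest bag has 3 vertices, giving width 2; this decomposition certifies tw(G) ≤ 2. For the lower bound, the 3 vertices {2, 5, 6} are pairwise adjacent, and any tree decomposition puts a clique entirely inside one bag — forcing width ≥ 2. Hence tw(G) = 2 exactly.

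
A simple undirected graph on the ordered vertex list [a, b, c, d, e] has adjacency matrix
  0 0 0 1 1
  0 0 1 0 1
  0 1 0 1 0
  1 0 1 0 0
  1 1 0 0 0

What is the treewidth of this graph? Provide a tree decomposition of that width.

Treewidth 2.
Bags: B1 = {b, c, d}  B2 = {b, d, e}  B3 = {a, d, e}
Tree: B1–B2, B2–B3

Every bag has size at most 3, so the width is 3 − 1 = 2 and tw(G) ≤ 2. The edges d–c–b–e–a–d form a cycle, so G is not a tree and its treewidth is at least 2. The upper and lower bounds meet at 2, so that is the treewidth.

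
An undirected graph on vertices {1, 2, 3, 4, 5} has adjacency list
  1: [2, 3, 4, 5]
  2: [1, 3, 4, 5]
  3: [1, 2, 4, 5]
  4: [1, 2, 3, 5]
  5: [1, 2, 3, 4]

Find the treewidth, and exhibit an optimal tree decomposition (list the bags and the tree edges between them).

Treewidth 4.
Bags: B1 = {1, 2, 3, 4, 5}
Tree: (single bag)

A single bag containing all 5 vertices is trivially a valid decomposition of width 4. On the other hand G contains the 5-clique {1, 2, 3, 4, 5}. A clique must lie in a single bag of any decomposition, so no decomposition can have width below 4. Hence tw(G) = 4 exactly.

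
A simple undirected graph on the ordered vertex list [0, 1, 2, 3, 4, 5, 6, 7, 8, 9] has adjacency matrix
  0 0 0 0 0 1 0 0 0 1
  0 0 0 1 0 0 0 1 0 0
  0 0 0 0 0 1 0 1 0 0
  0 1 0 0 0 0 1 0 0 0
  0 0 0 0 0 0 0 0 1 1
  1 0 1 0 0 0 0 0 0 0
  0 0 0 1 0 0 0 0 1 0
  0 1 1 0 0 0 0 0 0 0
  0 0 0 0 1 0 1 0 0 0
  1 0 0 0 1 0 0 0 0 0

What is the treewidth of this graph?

2

A width-2 tree decomposition is:
Bags: B1 = {4, 6, 8}  B2 = {4, 6, 9}  B3 = {0, 6, 9}  B4 = {0, 5, 6}  B5 = {2, 5, 6}  B6 = {2, 6, 7}  B7 = {1, 6, 7}  B8 = {1, 3, 6}
Tree: B1–B2, B2–B3, B3–B4, B4–B5, B5–B6, B6–B7, B7–B8
Each bag holds 3 vertices, so the decomposition has width 2, which upper-bounds the treewidth. For the lower bound, G contains the cycle 6–8–4–9–0–5–2–7–1–3–6, so G is not a forest; only forests have treewidth ≤ 1, hence tw(G) ≥ 2. Hence tw(G) = 2 exactly.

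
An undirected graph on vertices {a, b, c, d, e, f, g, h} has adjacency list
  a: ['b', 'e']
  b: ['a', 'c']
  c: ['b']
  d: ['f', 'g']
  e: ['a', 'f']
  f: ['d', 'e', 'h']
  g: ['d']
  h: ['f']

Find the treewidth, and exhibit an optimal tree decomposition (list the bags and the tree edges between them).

Each bag holds 2 vertices, so the decomposition has width 1, which upper-bounds the treewidth. Since G has at least one edge (e.g. f–h), it is not an edgeless graph, so tw(G) ≥ 1. The upper and lower bounds meet at 1, so that is the treewidth.

Treewidth 1.
One such decomposition:
Bags: B1 = {f, h}  B2 = {e, f}  B3 = {d, f}  B4 = {a, e}  B5 = {a, b}  B6 = {d, g}  B7 = {b, c}
Tree: B1–B2, B1–B3, B2–B4, B4–B5, B3–B6, B5–B7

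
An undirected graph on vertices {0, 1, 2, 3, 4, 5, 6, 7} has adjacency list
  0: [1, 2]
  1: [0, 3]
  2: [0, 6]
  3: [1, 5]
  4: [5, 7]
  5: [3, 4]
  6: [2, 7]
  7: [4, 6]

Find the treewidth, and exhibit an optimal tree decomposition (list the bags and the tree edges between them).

Treewidth 2.
Bags: B1 = {0, 1, 2}  B2 = {1, 2, 3}  B3 = {2, 3, 5}  B4 = {2, 4, 5}  B5 = {2, 4, 7}  B6 = {2, 6, 7}
Tree: B1–B2, B2–B3, B3–B4, B4–B5, B5–B6

Every bag has size at most 3, so the width is 3 − 1 = 2 and tw(G) ≤ 2. Since 2–0–1–3–5–4–7–6–2 is a cycle in G, G is not acyclic. Forests are exactly the graphs of treewidth ≤ 1, so tw(G) ≥ 2. Therefore the treewidth is 2.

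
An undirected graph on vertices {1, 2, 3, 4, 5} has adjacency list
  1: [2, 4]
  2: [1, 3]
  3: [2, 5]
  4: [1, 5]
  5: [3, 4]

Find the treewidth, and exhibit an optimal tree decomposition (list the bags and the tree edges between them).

Each bag holds 3 vertices, so the decomposition has width 2, which upper-bounds the treewidth. Since 1–4–5–3–2–1 is a cycle in G, G is not acyclic. Forests are exactly the graphs of treewidth ≤ 1, so tw(G) ≥ 2. The upper and lower bounds meet at 2, so that is the treewidth.

Treewidth 2.
Bags: B1 = {1, 4, 5}  B2 = {1, 3, 5}  B3 = {1, 2, 3}
Tree: B1–B2, B2–B3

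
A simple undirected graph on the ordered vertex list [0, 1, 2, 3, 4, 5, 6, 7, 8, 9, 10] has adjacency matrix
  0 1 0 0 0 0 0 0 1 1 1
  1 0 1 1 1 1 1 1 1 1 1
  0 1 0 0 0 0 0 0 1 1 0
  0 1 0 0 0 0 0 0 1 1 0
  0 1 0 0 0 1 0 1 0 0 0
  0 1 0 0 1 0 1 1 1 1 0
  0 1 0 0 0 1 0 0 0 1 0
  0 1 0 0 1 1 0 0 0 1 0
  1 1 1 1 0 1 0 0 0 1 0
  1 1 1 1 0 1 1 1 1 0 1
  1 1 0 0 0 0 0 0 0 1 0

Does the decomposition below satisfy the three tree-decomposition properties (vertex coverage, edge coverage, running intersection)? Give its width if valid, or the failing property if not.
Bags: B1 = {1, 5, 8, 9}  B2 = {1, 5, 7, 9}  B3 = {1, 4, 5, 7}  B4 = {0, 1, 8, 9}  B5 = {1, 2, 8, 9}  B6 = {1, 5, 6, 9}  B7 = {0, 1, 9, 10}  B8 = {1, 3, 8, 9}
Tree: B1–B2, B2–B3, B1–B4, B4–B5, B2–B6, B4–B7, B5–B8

Every vertex of G appears in some bag (union = {0, 1, 2, 3, 4, 5, 6, 7, 8, 9, 10}); every edge is covered by a bag; and for each vertex v the set of bags containing v is connected in the bag tree. The decomposition is therefore valid. The largest bag has 4 vertices, so the width is 3.

Yes; width 3.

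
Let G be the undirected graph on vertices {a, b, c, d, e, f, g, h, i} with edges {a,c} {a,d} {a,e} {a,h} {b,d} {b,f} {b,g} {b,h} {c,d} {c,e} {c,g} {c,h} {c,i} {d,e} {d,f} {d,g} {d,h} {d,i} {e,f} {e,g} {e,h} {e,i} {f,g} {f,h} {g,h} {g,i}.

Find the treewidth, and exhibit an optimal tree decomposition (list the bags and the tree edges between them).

Treewidth 4.
Bags: B1 = {b, d, f, g, h}  B2 = {d, e, f, g, h}  B3 = {c, d, e, g, h}  B4 = {a, c, d, e, h}  B5 = {c, d, e, g, i}
Tree: B1–B2, B2–B3, B3–B4, B3–B5

Each bag holds 5 vertices, so the decomposition has width 4, which upper-bounds the treewidth. Conversely, {c, d, e, g, h} is a clique of size 5, and the vertices of any clique must share a bag in every tree decomposition; so some bag has ≥ 5 vertices and tw(G) ≥ 4. Hence tw(G) = 4 exactly.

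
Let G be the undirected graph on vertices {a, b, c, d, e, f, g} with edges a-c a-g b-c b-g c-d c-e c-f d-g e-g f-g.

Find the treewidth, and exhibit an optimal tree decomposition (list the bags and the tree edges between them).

Every bag has size at most 3, so the width is 3 − 1 = 2 and tw(G) ≤ 2. The edges g–a–c–f–g form a cycle, so G is not a tree and its treewidth is at least 2. Combining the bounds, tw(G) = 2.

Treewidth 2.
Bags: B1 = {a, c, g}  B2 = {c, f, g}  B3 = {b, c, g}  B4 = {c, d, g}  B5 = {c, e, g}
Tree: B1–B2, B2–B3, B3–B4, B4–B5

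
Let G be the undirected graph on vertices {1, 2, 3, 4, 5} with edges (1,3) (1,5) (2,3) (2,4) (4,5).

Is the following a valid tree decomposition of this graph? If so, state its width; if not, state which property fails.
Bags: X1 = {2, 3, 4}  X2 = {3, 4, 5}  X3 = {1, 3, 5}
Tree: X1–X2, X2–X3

Yes; width 2.

Checking the three conditions: (i) the bags cover all of {1, 2, 3, 4, 5}; (ii) for each edge, some bag contains both endpoints; (iii) the bags containing any fixed vertex form a subtree. All hold, so the decomposition is valid with width 3 − 1 = 2.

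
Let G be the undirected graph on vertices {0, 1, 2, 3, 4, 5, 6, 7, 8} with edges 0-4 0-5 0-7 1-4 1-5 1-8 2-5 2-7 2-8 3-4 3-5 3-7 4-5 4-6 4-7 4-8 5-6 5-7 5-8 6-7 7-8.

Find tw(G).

A width-3 tree decomposition is:
Bags: B1 = {4, 5, 7, 8}  B2 = {3, 4, 5, 7}  B3 = {4, 5, 6, 7}  B4 = {2, 5, 7, 8}  B5 = {1, 4, 5, 8}  B6 = {0, 4, 5, 7}
Tree: B1–B2, B1–B3, B1–B4, B1–B5, B3–B6
Every bag has size at most 4, so the width is 4 − 1 = 3 and tw(G) ≤ 3. For the lower bound, the 4 vertices {2, 5, 7, 8} are pairwise adjacent, and any tree decomposition puts a clique entirely inside one bag — forcing width ≥ 3. Therefore the treewidth is 3.

3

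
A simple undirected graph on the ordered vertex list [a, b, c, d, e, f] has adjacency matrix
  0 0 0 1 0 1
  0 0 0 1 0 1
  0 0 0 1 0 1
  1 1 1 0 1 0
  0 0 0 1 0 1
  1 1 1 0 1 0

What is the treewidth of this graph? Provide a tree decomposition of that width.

Treewidth 2.
One such decomposition:
Bags: B1 = {b, d, f}  B2 = {d, e, f}  B3 = {c, d, f}  B4 = {a, d, f}
Tree: B1–B2, B2–B3, B3–B4

Each bag holds 3 vertices, so the decomposition has width 2, which upper-bounds the treewidth. The edges d–b–f–e–d form a cycle, so G is not a tree and its treewidth is at least 2. Combining the bounds, tw(G) = 2.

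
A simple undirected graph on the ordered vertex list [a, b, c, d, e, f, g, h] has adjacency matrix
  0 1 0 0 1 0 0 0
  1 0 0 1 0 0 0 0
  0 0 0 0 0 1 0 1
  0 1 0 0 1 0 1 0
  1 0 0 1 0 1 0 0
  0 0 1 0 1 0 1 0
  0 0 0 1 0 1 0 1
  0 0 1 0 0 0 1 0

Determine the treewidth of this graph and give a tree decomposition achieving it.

Treewidth 2.
One optimal decomposition is:
Bags: B1 = {c, f, h}  B2 = {f, g, h}  B3 = {e, f, g}  B4 = {d, e, g}  B5 = {a, d, e}  B6 = {a, b, d}
Tree: B1–B2, B2–B3, B3–B4, B4–B5, B5–B6

The largest bag has 3 vertices, giving width 2; this decomposition certifies tw(G) ≤ 2. Since c–h–g–f–c is a cycle in G, G is not acyclic. Forests are exactly the graphs of treewidth ≤ 1, so tw(G) ≥ 2. The upper and lower bounds meet at 2, so that is the treewidth.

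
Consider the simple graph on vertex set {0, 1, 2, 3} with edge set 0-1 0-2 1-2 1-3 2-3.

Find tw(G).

2

A width-2 tree decomposition is:
Bags: B1 = {0, 1, 2}  B2 = {1, 2, 3}
Tree: B1–B2
The largest bag has 3 vertices, giving width 2; this decomposition certifies tw(G) ≤ 2. On the other hand G contains the 3-clique {0, 1, 2}. A clique must lie in a single bag of any decomposition, so no decomposition can have width below 2. The upper and lower bounds meet at 2, so that is the treewidth.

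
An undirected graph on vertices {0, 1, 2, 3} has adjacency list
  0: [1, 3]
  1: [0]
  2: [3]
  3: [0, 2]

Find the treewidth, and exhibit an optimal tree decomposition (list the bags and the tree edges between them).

Treewidth 1.
One optimal decomposition is:
Bags: B1 = {2, 3}  B2 = {0, 3}  B3 = {0, 1}
Tree: B1–B2, B2–B3

Each bag holds 2 vertices, so the decomposition has width 1, which upper-bounds the treewidth. Since G has at least one edge (e.g. 3–2), it is not an edgeless graph, so tw(G) ≥ 1. Therefore the treewidth is 1.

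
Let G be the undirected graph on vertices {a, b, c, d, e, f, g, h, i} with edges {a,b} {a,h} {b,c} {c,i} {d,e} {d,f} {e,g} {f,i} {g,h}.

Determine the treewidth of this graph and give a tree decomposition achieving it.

Treewidth 2.
Bags: B1 = {a, g, h}  B2 = {a, b, g}  B3 = {b, c, g}  B4 = {c, g, i}  B5 = {f, g, i}  B6 = {d, f, g}  B7 = {d, e, g}
Tree: B1–B2, B2–B3, B3–B4, B4–B5, B5–B6, B6–B7

The largest bag has 3 vertices, giving width 2; this decomposition certifies tw(G) ≤ 2. Since g–h–a–b–c–i–f–d–e–g is a cycle in G, G is not acyclic. Forests are exactly the graphs of treewidth ≤ 1, so tw(G) ≥ 2. Combining the bounds, tw(G) = 2.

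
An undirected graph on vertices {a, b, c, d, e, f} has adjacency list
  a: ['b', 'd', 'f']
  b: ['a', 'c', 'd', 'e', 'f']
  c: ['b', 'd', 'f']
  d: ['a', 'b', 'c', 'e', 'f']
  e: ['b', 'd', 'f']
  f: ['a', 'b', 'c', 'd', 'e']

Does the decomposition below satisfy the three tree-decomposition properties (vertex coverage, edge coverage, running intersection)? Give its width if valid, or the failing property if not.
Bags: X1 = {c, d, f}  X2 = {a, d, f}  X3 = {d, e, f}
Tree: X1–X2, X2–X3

No — vertex b appears in no bag.

A tree decomposition must satisfy three properties: every vertex lies in some bag; for every edge, both endpoints lie together in some bag; and for every vertex, the bags containing it form a connected subtree. Here vertex b appears in no bag, so the decomposition is invalid.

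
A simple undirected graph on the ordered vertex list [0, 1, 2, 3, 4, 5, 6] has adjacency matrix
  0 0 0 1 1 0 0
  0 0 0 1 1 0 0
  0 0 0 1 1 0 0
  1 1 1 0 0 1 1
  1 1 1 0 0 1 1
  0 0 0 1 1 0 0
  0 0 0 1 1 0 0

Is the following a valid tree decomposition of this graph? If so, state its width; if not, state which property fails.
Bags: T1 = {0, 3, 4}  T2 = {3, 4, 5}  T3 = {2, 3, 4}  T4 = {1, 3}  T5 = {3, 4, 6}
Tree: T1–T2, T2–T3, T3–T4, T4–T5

A tree decomposition must satisfy three properties: every vertex lies in some bag; for every edge, both endpoints lie together in some bag; and for every vertex, the bags containing it form a connected subtree. Here edge (4,1) lies in no bag, so the decomposition is invalid.

No — edge (4,1) lies in no bag.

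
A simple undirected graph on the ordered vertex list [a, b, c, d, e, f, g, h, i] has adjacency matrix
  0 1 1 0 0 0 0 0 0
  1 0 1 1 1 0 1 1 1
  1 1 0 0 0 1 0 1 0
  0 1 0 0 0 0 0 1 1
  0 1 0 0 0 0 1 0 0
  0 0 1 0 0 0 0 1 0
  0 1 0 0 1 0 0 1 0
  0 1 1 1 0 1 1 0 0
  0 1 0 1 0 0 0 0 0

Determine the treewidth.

A width-2 tree decomposition is:
Bags: B1 = {b, d, h}  B2 = {b, d, i}  B3 = {b, c, h}  B4 = {b, g, h}  B5 = {b, e, g}  B6 = {c, f, h}  B7 = {a, b, c}
Tree: B1–B2, B1–B3, B1–B4, B4–B5, B3–B6, B3–B7
Each bag holds 3 vertices, so the decomposition has width 2, which upper-bounds the treewidth. Conversely, {c, f, h} is a clique of size 3, and the vertices of any clique must share a bag in every tree decomposition; so some bag has ≥ 3 vertices and tw(G) ≥ 2. The upper and lower bounds meet at 2, so that is the treewidth.

2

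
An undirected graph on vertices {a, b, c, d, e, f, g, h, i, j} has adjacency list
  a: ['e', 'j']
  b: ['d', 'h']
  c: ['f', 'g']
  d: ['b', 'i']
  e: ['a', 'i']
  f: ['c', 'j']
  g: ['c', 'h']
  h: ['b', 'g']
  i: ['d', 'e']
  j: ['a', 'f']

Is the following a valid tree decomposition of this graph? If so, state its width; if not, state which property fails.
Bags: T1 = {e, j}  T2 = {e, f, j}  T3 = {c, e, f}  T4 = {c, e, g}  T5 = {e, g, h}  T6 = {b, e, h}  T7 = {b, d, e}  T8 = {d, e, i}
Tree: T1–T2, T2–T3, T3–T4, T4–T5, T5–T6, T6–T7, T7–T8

A tree decomposition must satisfy three properties: every vertex lies in some bag; for every edge, both endpoints lie together in some bag; and for every vertex, the bags containing it form a connected subtree. Here vertex a appears in no bag, so the decomposition is invalid.

No — vertex a appears in no bag.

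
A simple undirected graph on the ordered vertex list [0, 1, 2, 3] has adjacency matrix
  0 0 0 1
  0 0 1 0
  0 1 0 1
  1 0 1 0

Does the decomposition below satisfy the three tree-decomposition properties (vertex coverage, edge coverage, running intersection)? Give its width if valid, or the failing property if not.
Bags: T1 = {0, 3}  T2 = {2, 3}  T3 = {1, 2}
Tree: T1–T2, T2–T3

Every vertex of G appears in some bag (union = {0, 1, 2, 3}); every edge is covered by a bag; and for each vertex v the set of bags containing v is connected in the bag tree. The decomposition is therefore valid. The largest bag has 2 vertices, so the width is 1.

Yes; width 1.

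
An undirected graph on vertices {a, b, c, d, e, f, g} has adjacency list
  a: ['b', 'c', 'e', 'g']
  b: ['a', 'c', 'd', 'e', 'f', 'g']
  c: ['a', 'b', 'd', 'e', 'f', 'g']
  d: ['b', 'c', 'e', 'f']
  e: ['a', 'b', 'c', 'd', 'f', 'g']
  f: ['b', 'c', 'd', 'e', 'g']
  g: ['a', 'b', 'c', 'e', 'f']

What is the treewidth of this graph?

A width-4 tree decomposition is:
Bags: B1 = {b, c, e, f, g}  B2 = {a, b, c, e, g}  B3 = {b, c, d, e, f}
Tree: B1–B2, B1–B3
Each bag holds 5 vertices, so the decomposition has width 4, which upper-bounds the treewidth. On the other hand G contains the 5-clique {a, b, c, e, g}. A clique must lie in a single bag of any decomposition, so no decomposition can have width below 4. The upper and lower bounds meet at 4, so that is the treewidth.

4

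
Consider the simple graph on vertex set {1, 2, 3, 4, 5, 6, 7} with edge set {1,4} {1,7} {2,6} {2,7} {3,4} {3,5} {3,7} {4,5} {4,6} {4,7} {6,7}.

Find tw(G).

2

A width-2 tree decomposition is:
Bags: B1 = {3, 4, 5}  B2 = {3, 4, 7}  B3 = {4, 6, 7}  B4 = {1, 4, 7}  B5 = {2, 6, 7}
Tree: B1–B2, B2–B3, B2–B4, B3–B5
Every bag has size at most 3, so the width is 3 − 1 = 2 and tw(G) ≤ 2. For the lower bound, the 3 vertices {2, 6, 7} are pairwise adjacent, and any tree decomposition puts a clique entirely inside one bag — forcing width ≥ 2. Hence tw(G) = 2 exactly.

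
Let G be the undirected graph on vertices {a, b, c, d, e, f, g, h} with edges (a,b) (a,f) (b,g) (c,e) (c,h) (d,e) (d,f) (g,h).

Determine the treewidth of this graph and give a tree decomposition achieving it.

The largest bag has 3 vertices, giving width 2; this decomposition certifies tw(G) ≤ 2. For the lower bound, G contains the cycle b–g–h–c–e–d–f–a–b, so G is not a forest; only forests have treewidth ≤ 1, hence tw(G) ≥ 2. Therefore the treewidth is 2.

Treewidth 2.
One such decomposition:
Bags: B1 = {b, g, h}  B2 = {b, c, h}  B3 = {b, c, e}  B4 = {b, d, e}  B5 = {b, d, f}  B6 = {a, b, f}
Tree: B1–B2, B2–B3, B3–B4, B4–B5, B5–B6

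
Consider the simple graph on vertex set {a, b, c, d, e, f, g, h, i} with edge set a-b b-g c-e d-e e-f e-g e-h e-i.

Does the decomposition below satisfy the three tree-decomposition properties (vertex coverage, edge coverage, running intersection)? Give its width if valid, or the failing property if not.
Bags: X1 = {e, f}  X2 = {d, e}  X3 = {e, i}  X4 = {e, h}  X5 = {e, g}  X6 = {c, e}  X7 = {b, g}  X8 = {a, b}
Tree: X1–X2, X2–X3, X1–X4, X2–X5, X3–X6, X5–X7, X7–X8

Checking the three conditions: (i) the bags cover all of {a, b, c, d, e, f, g, h, i}; (ii) for each edge, some bag contains both endpoints; (iii) the bags containing any fixed vertex form a subtree. All hold, so the decomposition is valid with width 2 − 1 = 1.

Yes; width 1.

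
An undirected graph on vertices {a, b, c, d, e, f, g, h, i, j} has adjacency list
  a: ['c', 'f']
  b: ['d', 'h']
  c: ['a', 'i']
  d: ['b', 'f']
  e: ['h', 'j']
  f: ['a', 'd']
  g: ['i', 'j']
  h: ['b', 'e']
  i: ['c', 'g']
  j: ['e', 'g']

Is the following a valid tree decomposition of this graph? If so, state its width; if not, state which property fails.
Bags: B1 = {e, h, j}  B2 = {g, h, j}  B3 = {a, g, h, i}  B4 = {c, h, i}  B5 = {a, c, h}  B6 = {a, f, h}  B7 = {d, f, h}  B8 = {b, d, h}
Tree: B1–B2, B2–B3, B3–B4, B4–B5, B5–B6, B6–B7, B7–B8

A tree decomposition must satisfy three properties: every vertex lies in some bag; for every edge, both endpoints lie together in some bag; and for every vertex, the bags containing it form a connected subtree. Here bags containing vertex a are not connected in the tree, so the decomposition is invalid.

No — bags containing vertex a are not connected in the tree.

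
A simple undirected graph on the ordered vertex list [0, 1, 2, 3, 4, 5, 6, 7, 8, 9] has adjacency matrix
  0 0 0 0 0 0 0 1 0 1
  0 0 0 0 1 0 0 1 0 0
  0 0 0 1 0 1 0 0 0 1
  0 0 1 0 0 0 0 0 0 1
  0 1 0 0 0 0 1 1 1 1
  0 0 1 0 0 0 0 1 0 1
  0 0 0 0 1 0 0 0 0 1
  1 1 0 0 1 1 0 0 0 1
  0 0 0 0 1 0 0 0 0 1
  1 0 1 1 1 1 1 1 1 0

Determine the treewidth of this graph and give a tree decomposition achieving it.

The largest bag has 3 vertices, giving width 2; this decomposition certifies tw(G) ≤ 2. For the lower bound, the 3 vertices {1, 4, 7} are pairwise adjacent, and any tree decomposition puts a clique entirely inside one bag — forcing width ≥ 2. Therefore the treewidth is 2.

Treewidth 2.
One such decomposition:
Bags: B1 = {1, 4, 7}  B2 = {4, 7, 9}  B3 = {0, 7, 9}  B4 = {4, 6, 9}  B5 = {5, 7, 9}  B6 = {4, 8, 9}  B7 = {2, 5, 9}  B8 = {2, 3, 9}
Tree: B1–B2, B2–B3, B2–B4, B3–B5, B4–B6, B5–B7, B7–B8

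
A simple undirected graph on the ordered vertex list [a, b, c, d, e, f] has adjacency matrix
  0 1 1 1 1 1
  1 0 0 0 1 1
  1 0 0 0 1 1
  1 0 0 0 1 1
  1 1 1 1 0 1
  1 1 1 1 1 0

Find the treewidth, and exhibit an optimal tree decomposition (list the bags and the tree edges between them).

Each bag holds 4 vertices, so the decomposition has width 3, which upper-bounds the treewidth. For the lower bound, the 4 vertices {a, d, e, f} are pairwise adjacent, and any tree decomposition puts a clique entirely inside one bag — forcing width ≥ 3. Hence tw(G) = 3 exactly.

Treewidth 3.
One optimal decomposition is:
Bags: B1 = {a, c, e, f}  B2 = {a, b, e, f}  B3 = {a, d, e, f}
Tree: B1–B2, B1–B3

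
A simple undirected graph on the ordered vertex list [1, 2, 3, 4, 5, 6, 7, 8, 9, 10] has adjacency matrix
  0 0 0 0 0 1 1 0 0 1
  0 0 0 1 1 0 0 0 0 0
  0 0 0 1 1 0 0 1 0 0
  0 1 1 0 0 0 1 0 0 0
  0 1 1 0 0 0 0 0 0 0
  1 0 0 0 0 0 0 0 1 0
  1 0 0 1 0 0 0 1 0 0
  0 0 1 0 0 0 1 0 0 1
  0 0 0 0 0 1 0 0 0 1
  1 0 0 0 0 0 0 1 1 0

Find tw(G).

2

A width-2 tree decomposition is:
Bags: B1 = {2, 3, 5}  B2 = {2, 3, 4}  B3 = {3, 4, 8}  B4 = {4, 7, 8}  B5 = {7, 8, 10}  B6 = {1, 7, 10}  B7 = {1, 9, 10}  B8 = {1, 6, 9}
Tree: B1–B2, B2–B3, B3–B4, B4–B5, B5–B6, B6–B7, B7–B8
The largest bag has 3 vertices, giving width 2; this decomposition certifies tw(G) ≤ 2. For the lower bound, G contains the cycle 5–2–4–3–5, so G is not a forest; only forests have treewidth ≤ 1, hence tw(G) ≥ 2. Therefore the treewidth is 2.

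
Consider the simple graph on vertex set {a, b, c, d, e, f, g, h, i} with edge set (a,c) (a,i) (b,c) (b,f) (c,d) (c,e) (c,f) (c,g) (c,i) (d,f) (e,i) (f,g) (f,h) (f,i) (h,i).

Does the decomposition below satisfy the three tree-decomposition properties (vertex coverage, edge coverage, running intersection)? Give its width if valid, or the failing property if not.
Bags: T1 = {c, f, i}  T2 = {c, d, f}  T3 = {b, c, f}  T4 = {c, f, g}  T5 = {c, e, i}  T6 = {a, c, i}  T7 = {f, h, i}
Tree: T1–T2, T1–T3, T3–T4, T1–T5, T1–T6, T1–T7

Yes; width 2.

Every vertex of G appears in some bag (union = {a, b, c, d, e, f, g, h, i}); every edge is covered by a bag; and for each vertex v the set of bags containing v is connected in the bag tree. The decomposition is therefore valid. The largest bag has 3 vertices, so the width is 2.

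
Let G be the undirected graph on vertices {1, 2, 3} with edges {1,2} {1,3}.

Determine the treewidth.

A width-1 tree decomposition is:
Bags: B1 = {1, 2}  B2 = {1, 3}
Tree: B1–B2
Every bag has size at most 2, so the width is 2 − 1 = 1 and tw(G) ≤ 1. Since G has at least one edge (e.g. 2–1), it is not an edgeless graph, so tw(G) ≥ 1. Combining the bounds, tw(G) = 1.

1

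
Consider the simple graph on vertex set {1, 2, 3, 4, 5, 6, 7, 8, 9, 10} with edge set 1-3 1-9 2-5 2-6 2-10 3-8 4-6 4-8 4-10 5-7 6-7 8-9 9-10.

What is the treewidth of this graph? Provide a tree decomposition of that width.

The largest bag has 3 vertices, giving width 2; this decomposition certifies tw(G) ≤ 2. The edges 5–7–6–2–5 form a cycle, so G is not a tree and its treewidth is at least 2. Hence tw(G) = 2 exactly.

Treewidth 2.
One optimal decomposition is:
Bags: B1 = {2, 5, 7}  B2 = {2, 6, 7}  B3 = {2, 6, 10}  B4 = {4, 6, 10}  B5 = {4, 9, 10}  B6 = {4, 8, 9}  B7 = {1, 8, 9}  B8 = {1, 3, 8}
Tree: B1–B2, B2–B3, B3–B4, B4–B5, B5–B6, B6–B7, B7–B8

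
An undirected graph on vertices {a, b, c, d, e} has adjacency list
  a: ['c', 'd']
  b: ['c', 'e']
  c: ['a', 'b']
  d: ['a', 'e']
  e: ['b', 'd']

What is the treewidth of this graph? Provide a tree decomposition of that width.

Every bag has size at most 3, so the width is 3 − 1 = 2 and tw(G) ≤ 2. Since a–d–e–b–c–a is a cycle in G, G is not acyclic. Forests are exactly the graphs of treewidth ≤ 1, so tw(G) ≥ 2. Hence tw(G) = 2 exactly.

Treewidth 2.
Bags: B1 = {a, d, e}  B2 = {a, b, e}  B3 = {a, b, c}
Tree: B1–B2, B2–B3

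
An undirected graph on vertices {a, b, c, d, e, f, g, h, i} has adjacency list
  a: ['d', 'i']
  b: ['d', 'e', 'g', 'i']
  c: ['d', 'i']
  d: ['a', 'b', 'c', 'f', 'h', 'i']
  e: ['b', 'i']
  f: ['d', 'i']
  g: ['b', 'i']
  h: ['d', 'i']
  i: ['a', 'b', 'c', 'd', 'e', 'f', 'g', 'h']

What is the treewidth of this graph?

2

A width-2 tree decomposition is:
Bags: B1 = {a, d, i}  B2 = {d, f, i}  B3 = {b, d, i}  B4 = {b, g, i}  B5 = {d, h, i}  B6 = {c, d, i}  B7 = {b, e, i}
Tree: B1–B2, B2–B3, B3–B4, B1–B5, B3–B6, B4–B7
Every bag has size at most 3, so the width is 3 − 1 = 2 and tw(G) ≤ 2. On the other hand G contains the 3-clique {d, f, i}. A clique must lie in a single bag of any decomposition, so no decomposition can have width below 2. Combining the bounds, tw(G) = 2.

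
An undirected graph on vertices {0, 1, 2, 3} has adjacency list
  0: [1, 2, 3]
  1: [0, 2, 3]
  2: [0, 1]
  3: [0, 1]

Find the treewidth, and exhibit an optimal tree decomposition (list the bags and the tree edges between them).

Each bag holds 3 vertices, so the decomposition has width 2, which upper-bounds the treewidth. For the lower bound, the 3 vertices {0, 1, 2} are pairwise adjacent, and any tree decomposition puts a clique entirely inside one bag — forcing width ≥ 2. The upper and lower bounds meet at 2, so that is the treewidth.

Treewidth 2.
Bags: B1 = {0, 1, 3}  B2 = {0, 1, 2}
Tree: B1–B2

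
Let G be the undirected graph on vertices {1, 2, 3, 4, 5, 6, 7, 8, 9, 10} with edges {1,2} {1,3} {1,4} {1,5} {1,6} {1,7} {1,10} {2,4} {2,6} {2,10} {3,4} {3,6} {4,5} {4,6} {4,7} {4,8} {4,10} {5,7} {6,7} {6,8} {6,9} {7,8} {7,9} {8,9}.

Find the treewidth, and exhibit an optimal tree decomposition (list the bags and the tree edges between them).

Treewidth 3.
Bags: B1 = {1, 4, 6, 7}  B2 = {1, 4, 5, 7}  B3 = {4, 6, 7, 8}  B4 = {1, 3, 4, 6}  B5 = {1, 2, 4, 6}  B6 = {1, 2, 4, 10}  B7 = {6, 7, 8, 9}
Tree: B1–B2, B1–B3, B1–B4, B1–B5, B5–B6, B3–B7

Each bag holds 4 vertices, so the decomposition has width 3, which upper-bounds the treewidth. Conversely, {6, 7, 8, 9} is a clique of size 4, and the vertices of any clique must share a bag in every tree decomposition; so some bag has ≥ 4 vertices and tw(G) ≥ 3. The upper and lower bounds meet at 3, so that is the treewidth.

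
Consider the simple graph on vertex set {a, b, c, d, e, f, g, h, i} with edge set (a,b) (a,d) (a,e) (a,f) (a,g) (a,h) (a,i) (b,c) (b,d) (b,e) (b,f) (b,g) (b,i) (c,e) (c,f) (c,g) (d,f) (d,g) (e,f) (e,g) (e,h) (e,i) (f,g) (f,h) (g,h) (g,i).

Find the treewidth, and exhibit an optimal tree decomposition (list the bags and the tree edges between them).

The largest bag has 5 vertices, giving width 4; this decomposition certifies tw(G) ≤ 4. Conversely, {a, e, f, g, h} is a clique of size 5, and the vertices of any clique must share a bag in every tree decomposition; so some bag has ≥ 5 vertices and tw(G) ≥ 4. Hence tw(G) = 4 exactly.

Treewidth 4.
Bags: B1 = {a, b, d, f, g}  B2 = {a, b, e, f, g}  B3 = {a, b, e, g, i}  B4 = {b, c, e, f, g}  B5 = {a, e, f, g, h}
Tree: B1–B2, B2–B3, B2–B4, B2–B5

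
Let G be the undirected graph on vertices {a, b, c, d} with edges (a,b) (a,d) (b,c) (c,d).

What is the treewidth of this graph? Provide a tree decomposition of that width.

Each bag holds 3 vertices, so the decomposition has width 2, which upper-bounds the treewidth. For the lower bound, G contains the cycle b–c–d–a–b, so G is not a forest; only forests have treewidth ≤ 1, hence tw(G) ≥ 2. Combining the bounds, tw(G) = 2.

Treewidth 2.
One optimal decomposition is:
Bags: B1 = {b, c, d}  B2 = {a, b, d}
Tree: B1–B2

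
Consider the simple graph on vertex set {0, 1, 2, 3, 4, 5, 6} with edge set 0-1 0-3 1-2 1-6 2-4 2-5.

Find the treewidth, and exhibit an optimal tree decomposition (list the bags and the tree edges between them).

Treewidth 1.
One optimal decomposition is:
Bags: B1 = {1, 6}  B2 = {0, 1}  B3 = {1, 2}  B4 = {2, 4}  B5 = {2, 5}  B6 = {0, 3}
Tree: B1–B2, B2–B3, B3–B4, B3–B5, B2–B6

The largest bag has 2 vertices, giving width 1; this decomposition certifies tw(G) ≤ 1. Since G has at least one edge (e.g. 6–1), it is not an edgeless graph, so tw(G) ≥ 1. Hence tw(G) = 1 exactly.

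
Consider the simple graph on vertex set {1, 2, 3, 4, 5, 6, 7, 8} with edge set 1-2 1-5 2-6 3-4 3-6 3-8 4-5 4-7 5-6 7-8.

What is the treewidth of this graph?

2

A width-2 tree decomposition is:
Bags: B1 = {1, 2, 5}  B2 = {2, 5, 6}  B3 = {4, 5, 6}  B4 = {3, 4, 6}  B5 = {3, 4, 7}  B6 = {3, 7, 8}
Tree: B1–B2, B2–B3, B3–B4, B4–B5, B5–B6
Each bag holds 3 vertices, so the decomposition has width 2, which upper-bounds the treewidth. For the lower bound, G contains the cycle 1–2–6–5–1, so G is not a forest; only forests have treewidth ≤ 1, hence tw(G) ≥ 2. Therefore the treewidth is 2.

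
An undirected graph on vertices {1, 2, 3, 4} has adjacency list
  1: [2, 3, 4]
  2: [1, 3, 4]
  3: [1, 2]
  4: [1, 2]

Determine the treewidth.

A width-2 tree decomposition is:
Bags: B1 = {1, 2, 3}  B2 = {1, 2, 4}
Tree: B1–B2
Every bag has size at most 3, so the width is 3 − 1 = 2 and tw(G) ≤ 2. For the lower bound, the 3 vertices {1, 2, 3} are pairwise adjacent, and any tree decomposition puts a clique entirely inside one bag — forcing width ≥ 2. Therefore the treewidth is 2.

2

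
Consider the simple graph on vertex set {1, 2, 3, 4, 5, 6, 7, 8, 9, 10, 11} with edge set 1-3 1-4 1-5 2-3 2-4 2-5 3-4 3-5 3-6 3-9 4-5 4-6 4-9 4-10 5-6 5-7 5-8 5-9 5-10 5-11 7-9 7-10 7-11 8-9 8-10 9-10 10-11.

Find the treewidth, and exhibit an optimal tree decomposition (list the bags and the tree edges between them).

Treewidth 3.
One optimal decomposition is:
Bags: B1 = {3, 4, 5, 9}  B2 = {1, 3, 4, 5}  B3 = {4, 5, 9, 10}  B4 = {5, 7, 9, 10}  B5 = {2, 3, 4, 5}  B6 = {5, 7, 10, 11}  B7 = {5, 8, 9, 10}  B8 = {3, 4, 5, 6}
Tree: B1–B2, B1–B3, B3–B4, B1–B5, B4–B6, B3–B7, B2–B8

Every bag has size at most 4, so the width is 4 − 1 = 3 and tw(G) ≤ 3. Conversely, {5, 8, 9, 10} is a clique of size 4, and the vertices of any clique must share a bag in every tree decomposition; so some bag has ≥ 4 vertices and tw(G) ≥ 3. Therefore the treewidth is 3.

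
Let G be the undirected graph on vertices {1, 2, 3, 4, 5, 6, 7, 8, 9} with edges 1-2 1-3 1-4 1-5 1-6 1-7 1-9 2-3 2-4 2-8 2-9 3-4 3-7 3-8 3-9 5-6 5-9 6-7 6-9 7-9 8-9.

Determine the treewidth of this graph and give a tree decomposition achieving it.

Treewidth 3.
One optimal decomposition is:
Bags: B1 = {1, 3, 7, 9}  B2 = {1, 2, 3, 9}  B3 = {1, 6, 7, 9}  B4 = {2, 3, 8, 9}  B5 = {1, 2, 3, 4}  B6 = {1, 5, 6, 9}
Tree: B1–B2, B1–B3, B2–B4, B2–B5, B3–B6

Each bag holds 4 vertices, so the decomposition has width 3, which upper-bounds the treewidth. For the lower bound, the 4 vertices {2, 3, 8, 9} are pairwise adjacent, and any tree decomposition puts a clique entirely inside one bag — forcing width ≥ 3. Therefore the treewidth is 3.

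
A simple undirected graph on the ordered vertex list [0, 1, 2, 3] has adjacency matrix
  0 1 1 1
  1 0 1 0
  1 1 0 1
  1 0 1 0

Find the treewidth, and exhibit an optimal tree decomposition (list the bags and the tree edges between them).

Treewidth 2.
One such decomposition:
Bags: B1 = {0, 1, 2}  B2 = {0, 2, 3}
Tree: B1–B2

Every bag has size at most 3, so the width is 3 − 1 = 2 and tw(G) ≤ 2. Conversely, {0, 1, 2} is a clique of size 3, and the vertices of any clique must share a bag in every tree decomposition; so some bag has ≥ 3 vertices and tw(G) ≥ 2. Hence tw(G) = 2 exactly.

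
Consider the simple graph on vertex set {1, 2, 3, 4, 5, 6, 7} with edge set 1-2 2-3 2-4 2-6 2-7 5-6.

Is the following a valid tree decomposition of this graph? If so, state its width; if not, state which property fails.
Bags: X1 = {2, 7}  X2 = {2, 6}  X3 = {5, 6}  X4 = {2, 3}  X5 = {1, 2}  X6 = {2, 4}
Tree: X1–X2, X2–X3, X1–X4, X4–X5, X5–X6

Every vertex of G appears in some bag (union = {1, 2, 3, 4, 5, 6, 7}); every edge is covered by a bag; and for each vertex v the set of bags containing v is connected in the bag tree. The decomposition is therefore valid. The largest bag has 2 vertices, so the width is 1.

Yes; width 1.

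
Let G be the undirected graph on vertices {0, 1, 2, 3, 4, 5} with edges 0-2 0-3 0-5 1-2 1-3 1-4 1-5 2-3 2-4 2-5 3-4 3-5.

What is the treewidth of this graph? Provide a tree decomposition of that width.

Every bag has size at most 4, so the width is 4 − 1 = 3 and tw(G) ≤ 3. For the lower bound, the 4 vertices {0, 2, 3, 5} are pairwise adjacent, and any tree decomposition puts a clique entirely inside one bag — forcing width ≥ 3. The upper and lower bounds meet at 3, so that is the treewidth.

Treewidth 3.
One such decomposition:
Bags: B1 = {1, 2, 3, 5}  B2 = {1, 2, 3, 4}  B3 = {0, 2, 3, 5}
Tree: B1–B2, B1–B3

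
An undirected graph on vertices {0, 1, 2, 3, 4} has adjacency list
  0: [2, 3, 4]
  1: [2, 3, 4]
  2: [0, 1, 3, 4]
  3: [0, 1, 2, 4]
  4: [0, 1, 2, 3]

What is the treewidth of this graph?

A width-3 tree decomposition is:
Bags: B1 = {0, 2, 3, 4}  B2 = {1, 2, 3, 4}
Tree: B1–B2
Every bag has size at most 4, so the width is 4 − 1 = 3 and tw(G) ≤ 3. For the lower bound, the 4 vertices {0, 2, 3, 4} are pairwise adjacent, and any tree decomposition puts a clique entirely inside one bag — forcing width ≥ 3. Hence tw(G) = 3 exactly.

3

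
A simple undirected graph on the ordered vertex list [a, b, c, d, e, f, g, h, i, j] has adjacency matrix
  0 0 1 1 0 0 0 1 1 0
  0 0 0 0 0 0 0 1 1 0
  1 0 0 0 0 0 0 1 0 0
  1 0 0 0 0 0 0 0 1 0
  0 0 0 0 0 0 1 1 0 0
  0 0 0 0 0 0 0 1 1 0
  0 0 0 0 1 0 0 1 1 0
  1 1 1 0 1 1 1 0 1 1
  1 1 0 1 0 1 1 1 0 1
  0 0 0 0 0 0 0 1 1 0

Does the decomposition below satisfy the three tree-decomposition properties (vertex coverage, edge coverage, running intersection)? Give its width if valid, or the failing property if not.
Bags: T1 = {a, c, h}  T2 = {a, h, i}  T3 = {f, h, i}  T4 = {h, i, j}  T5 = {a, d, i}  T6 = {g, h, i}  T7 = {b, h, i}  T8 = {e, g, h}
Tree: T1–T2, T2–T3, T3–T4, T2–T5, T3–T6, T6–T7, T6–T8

Checking the three conditions: (i) the bags cover all of {a, b, c, d, e, f, g, h, i, j}; (ii) for each edge, some bag contains both endpoints; (iii) the bags containing any fixed vertex form a subtree. All hold, so the decomposition is valid with width 3 − 1 = 2.

Yes; width 2.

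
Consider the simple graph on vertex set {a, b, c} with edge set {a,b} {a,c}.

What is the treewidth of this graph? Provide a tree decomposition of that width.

The largest bag has 2 vertices, giving width 1; this decomposition certifies tw(G) ≤ 1. Since G has at least one edge (e.g. c–a), it is not an edgeless graph, so tw(G) ≥ 1. Therefore the treewidth is 1.

Treewidth 1.
One optimal decomposition is:
Bags: B1 = {a, c}  B2 = {a, b}
Tree: B1–B2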